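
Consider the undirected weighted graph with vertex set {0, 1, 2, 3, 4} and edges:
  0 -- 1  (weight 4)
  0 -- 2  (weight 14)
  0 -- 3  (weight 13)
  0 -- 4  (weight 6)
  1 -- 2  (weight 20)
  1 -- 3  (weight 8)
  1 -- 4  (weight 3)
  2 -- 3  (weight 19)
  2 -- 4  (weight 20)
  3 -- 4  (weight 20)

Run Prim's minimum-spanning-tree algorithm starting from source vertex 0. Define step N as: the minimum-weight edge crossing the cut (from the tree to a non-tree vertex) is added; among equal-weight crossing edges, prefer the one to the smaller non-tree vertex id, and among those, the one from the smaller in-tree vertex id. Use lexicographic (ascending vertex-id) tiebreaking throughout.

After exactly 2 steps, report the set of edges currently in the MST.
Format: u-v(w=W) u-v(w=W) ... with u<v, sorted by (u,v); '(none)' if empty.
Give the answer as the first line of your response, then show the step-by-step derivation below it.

0-1(w=4) 1-4(w=3)

step 1: add edge 0-1 (w=4); MST = {0-1(w=4)}
step 2: add edge 1-4 (w=3); MST = {0-1(w=4) 1-4(w=3)}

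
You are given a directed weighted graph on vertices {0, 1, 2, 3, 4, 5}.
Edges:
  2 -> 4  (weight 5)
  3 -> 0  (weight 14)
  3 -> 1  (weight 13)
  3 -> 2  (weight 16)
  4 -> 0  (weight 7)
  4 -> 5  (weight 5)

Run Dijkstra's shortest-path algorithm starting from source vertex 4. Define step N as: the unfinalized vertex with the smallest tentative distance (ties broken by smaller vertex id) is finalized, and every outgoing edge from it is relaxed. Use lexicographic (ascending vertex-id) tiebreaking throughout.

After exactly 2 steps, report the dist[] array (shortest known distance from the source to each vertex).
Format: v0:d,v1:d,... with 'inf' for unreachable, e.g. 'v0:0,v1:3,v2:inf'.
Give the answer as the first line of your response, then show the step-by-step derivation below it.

v0:7,v1:inf,v2:inf,v3:inf,v4:0,v5:5

step 1: dist = v0:7,v1:inf,v2:inf,v3:inf,v4:0,v5:5
step 2: dist = v0:7,v1:inf,v2:inf,v3:inf,v4:0,v5:5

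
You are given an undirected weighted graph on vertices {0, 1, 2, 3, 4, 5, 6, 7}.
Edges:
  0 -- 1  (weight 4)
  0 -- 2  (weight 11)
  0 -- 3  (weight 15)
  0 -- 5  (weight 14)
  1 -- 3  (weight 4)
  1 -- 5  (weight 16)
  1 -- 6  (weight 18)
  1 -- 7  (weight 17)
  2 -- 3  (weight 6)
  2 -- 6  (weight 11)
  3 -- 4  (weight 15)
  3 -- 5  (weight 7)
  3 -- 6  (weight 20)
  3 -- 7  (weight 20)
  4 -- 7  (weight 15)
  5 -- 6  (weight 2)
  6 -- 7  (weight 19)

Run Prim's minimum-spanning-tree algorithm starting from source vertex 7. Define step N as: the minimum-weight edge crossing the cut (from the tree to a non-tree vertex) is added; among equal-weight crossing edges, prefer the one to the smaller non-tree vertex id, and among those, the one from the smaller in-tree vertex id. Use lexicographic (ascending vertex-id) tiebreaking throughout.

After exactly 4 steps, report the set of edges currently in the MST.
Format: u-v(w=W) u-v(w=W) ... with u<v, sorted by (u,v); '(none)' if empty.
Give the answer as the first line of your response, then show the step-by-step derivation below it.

0-1(w=4) 1-3(w=4) 3-4(w=15) 4-7(w=15)

step 1: add edge 4-7 (w=15); MST = {4-7(w=15)}
step 2: add edge 3-4 (w=15); MST = {3-4(w=15) 4-7(w=15)}
step 3: add edge 1-3 (w=4); MST = {1-3(w=4) 3-4(w=15) 4-7(w=15)}
step 4: add edge 0-1 (w=4); MST = {0-1(w=4) 1-3(w=4) 3-4(w=15) 4-7(w=15)}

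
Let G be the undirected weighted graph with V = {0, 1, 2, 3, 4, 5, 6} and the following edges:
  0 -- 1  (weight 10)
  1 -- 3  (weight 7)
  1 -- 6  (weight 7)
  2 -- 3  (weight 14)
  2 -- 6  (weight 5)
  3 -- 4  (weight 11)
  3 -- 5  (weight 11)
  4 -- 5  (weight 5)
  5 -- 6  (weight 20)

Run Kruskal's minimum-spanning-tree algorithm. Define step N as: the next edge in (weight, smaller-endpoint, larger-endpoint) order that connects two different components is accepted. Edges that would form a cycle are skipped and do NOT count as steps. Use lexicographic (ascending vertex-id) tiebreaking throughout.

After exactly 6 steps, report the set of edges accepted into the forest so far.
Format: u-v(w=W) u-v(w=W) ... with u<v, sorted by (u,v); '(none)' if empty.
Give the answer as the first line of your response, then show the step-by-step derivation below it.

0-1(w=10) 1-3(w=7) 1-6(w=7) 2-6(w=5) 3-4(w=11) 4-5(w=5)

step 1: add edge 2-6 (w=5); MST = {2-6(w=5)}
step 2: add edge 4-5 (w=5); MST = {2-6(w=5) 4-5(w=5)}
step 3: add edge 1-3 (w=7); MST = {1-3(w=7) 2-6(w=5) 4-5(w=5)}
step 4: add edge 1-6 (w=7); MST = {1-3(w=7) 1-6(w=7) 2-6(w=5) 4-5(w=5)}
step 5: add edge 0-1 (w=10); MST = {0-1(w=10) 1-3(w=7) 1-6(w=7) 2-6(w=5) 4-5(w=5)}
step 6: add edge 3-4 (w=11); MST = {0-1(w=10) 1-3(w=7) 1-6(w=7) 2-6(w=5) 3-4(w=11) 4-5(w=5)}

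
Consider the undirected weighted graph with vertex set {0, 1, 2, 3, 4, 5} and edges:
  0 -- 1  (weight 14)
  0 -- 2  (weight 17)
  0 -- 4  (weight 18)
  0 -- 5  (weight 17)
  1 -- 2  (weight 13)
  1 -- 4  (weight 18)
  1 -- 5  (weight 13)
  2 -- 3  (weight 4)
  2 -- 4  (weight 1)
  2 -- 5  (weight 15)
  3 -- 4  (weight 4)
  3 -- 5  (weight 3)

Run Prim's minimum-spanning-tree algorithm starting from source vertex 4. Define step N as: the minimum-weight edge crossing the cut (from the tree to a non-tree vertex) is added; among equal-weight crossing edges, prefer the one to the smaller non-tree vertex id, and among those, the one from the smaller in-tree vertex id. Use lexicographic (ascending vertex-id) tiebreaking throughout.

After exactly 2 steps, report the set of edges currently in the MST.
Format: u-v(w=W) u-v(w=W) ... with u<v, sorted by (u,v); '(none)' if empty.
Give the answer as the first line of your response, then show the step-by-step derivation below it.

2-3(w=4) 2-4(w=1)

step 1: add edge 2-4 (w=1); MST = {2-4(w=1)}
step 2: add edge 2-3 (w=4); MST = {2-3(w=4) 2-4(w=1)}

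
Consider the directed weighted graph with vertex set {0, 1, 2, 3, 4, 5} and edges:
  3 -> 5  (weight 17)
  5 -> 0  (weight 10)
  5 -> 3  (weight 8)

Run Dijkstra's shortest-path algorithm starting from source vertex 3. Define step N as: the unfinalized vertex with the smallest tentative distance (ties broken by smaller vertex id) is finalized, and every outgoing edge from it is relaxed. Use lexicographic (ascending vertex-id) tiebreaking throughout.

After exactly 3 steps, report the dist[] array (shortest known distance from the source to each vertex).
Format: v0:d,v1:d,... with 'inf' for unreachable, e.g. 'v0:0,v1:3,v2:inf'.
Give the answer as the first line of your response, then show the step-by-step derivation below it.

v0:27,v1:inf,v2:inf,v3:0,v4:inf,v5:17

step 1: dist = v0:inf,v1:inf,v2:inf,v3:0,v4:inf,v5:17
step 2: dist = v0:27,v1:inf,v2:inf,v3:0,v4:inf,v5:17
step 3: dist = v0:27,v1:inf,v2:inf,v3:0,v4:inf,v5:17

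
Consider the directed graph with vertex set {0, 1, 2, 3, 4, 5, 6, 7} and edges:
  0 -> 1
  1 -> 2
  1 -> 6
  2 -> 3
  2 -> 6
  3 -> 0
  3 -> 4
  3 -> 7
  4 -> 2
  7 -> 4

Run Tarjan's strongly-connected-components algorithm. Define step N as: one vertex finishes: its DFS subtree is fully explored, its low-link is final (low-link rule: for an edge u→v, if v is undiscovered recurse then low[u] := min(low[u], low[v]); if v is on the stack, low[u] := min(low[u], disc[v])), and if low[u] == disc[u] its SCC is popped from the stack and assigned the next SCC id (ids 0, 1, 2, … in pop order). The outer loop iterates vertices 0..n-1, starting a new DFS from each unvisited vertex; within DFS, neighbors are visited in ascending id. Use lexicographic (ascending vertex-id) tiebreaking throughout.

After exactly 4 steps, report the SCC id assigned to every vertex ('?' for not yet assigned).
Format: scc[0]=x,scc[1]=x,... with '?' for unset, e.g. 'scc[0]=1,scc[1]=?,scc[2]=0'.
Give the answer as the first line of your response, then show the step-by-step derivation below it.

scc[0]=?,scc[1]=?,scc[2]=?,scc[3]=?,scc[4]=?,scc[5]=?,scc[6]=0,scc[7]=?

step 1: low=(low[0]=0,low[1]=1,low[2]=2,low[3]=0,low[4]=2,low[5]=?,low[6]=?,low[7]=?); scc=(scc[0]=?,scc[1]=?,scc[2]=?,scc[3]=?,scc[4]=?,scc[5]=?,scc[6]=?,scc[7]=?)
step 2: low=(low[0]=0,low[1]=1,low[2]=2,low[3]=0,low[4]=2,low[5]=?,low[6]=?,low[7]=4); scc=(scc[0]=?,scc[1]=?,scc[2]=?,scc[3]=?,scc[4]=?,scc[5]=?,scc[6]=?,scc[7]=?)
step 3: low=(low[0]=0,low[1]=1,low[2]=2,low[3]=0,low[4]=2,low[5]=?,low[6]=?,low[7]=4); scc=(scc[0]=?,scc[1]=?,scc[2]=?,scc[3]=?,scc[4]=?,scc[5]=?,scc[6]=?,scc[7]=?)
step 4: low=(low[0]=0,low[1]=1,low[2]=0,low[3]=0,low[4]=2,low[5]=?,low[6]=6,low[7]=4); scc=(scc[0]=?,scc[1]=?,scc[2]=?,scc[3]=?,scc[4]=?,scc[5]=?,scc[6]=0,scc[7]=?)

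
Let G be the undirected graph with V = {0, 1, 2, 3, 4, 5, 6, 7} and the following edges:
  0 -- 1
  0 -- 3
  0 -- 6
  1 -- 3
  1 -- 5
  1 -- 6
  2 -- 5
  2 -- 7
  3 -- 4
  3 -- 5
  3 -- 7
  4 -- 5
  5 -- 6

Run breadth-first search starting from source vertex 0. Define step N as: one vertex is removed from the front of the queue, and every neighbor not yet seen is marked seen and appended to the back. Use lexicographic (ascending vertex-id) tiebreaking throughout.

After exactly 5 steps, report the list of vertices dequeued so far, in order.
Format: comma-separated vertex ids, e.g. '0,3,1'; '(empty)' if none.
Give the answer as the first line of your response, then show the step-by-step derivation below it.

0,1,3,6,5

step 1: dequeue 0; queue=[1,3,6]; order=0
step 2: dequeue 1; queue=[3,6,5]; order=0,1
step 3: dequeue 3; queue=[6,5,4,7]; order=0,1,3
step 4: dequeue 6; queue=[5,4,7]; order=0,1,3,6
step 5: dequeue 5; queue=[4,7,2]; order=0,1,3,6,5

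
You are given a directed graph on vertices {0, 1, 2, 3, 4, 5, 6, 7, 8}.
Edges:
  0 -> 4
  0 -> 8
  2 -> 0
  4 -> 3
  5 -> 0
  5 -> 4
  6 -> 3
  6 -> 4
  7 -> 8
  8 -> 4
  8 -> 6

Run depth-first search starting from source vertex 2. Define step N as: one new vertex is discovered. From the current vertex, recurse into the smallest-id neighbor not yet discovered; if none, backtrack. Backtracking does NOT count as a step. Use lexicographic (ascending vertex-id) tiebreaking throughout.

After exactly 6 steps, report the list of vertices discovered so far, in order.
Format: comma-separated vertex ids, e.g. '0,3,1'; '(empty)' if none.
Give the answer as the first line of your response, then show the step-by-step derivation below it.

2,0,4,3,8,6

step 1: discover 2; path=2; order=2
step 2: discover 0; path=2>0; order=2,0
step 3: discover 4; path=2>0>4; order=2,0,4
step 4: discover 3; path=2>0>4>3; order=2,0,4,3
step 5: discover 8; path=2>0>8; order=2,0,4,3,8
step 6: discover 6; path=2>0>8>6; order=2,0,4,3,8,6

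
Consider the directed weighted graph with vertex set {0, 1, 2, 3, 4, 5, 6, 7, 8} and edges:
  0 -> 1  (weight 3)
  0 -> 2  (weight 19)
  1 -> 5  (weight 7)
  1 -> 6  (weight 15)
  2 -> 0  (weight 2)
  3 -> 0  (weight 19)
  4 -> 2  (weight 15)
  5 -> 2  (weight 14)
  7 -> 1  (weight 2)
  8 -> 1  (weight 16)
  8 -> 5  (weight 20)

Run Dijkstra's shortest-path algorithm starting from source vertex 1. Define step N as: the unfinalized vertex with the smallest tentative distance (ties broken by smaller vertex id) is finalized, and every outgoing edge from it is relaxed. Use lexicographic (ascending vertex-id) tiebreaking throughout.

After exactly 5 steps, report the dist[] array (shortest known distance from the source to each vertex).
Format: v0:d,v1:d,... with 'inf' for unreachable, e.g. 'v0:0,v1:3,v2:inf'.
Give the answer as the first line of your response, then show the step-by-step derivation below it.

v0:23,v1:0,v2:21,v3:inf,v4:inf,v5:7,v6:15,v7:inf,v8:inf

step 1: dist = v0:inf,v1:0,v2:inf,v3:inf,v4:inf,v5:7,v6:15,v7:inf,v8:inf
step 2: dist = v0:inf,v1:0,v2:21,v3:inf,v4:inf,v5:7,v6:15,v7:inf,v8:inf
step 3: dist = v0:inf,v1:0,v2:21,v3:inf,v4:inf,v5:7,v6:15,v7:inf,v8:inf
step 4: dist = v0:23,v1:0,v2:21,v3:inf,v4:inf,v5:7,v6:15,v7:inf,v8:inf
step 5: dist = v0:23,v1:0,v2:21,v3:inf,v4:inf,v5:7,v6:15,v7:inf,v8:inf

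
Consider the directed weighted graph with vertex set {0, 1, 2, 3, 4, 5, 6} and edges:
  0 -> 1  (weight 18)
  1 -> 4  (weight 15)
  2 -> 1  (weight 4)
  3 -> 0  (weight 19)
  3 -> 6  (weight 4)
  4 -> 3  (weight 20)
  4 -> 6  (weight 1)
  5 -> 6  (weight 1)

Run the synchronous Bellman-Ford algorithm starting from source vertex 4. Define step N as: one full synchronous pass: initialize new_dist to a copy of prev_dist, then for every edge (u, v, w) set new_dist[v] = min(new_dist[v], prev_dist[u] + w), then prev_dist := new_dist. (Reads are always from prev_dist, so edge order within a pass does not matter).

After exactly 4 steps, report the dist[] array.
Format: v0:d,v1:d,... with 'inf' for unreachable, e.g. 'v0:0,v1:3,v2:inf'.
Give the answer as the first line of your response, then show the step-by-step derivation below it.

v0:39,v1:57,v2:inf,v3:20,v4:0,v5:inf,v6:1

step 1: dist = v0:inf,v1:inf,v2:inf,v3:20,v4:0,v5:inf,v6:1
step 2: dist = v0:39,v1:inf,v2:inf,v3:20,v4:0,v5:inf,v6:1
step 3: dist = v0:39,v1:57,v2:inf,v3:20,v4:0,v5:inf,v6:1
step 4: dist = v0:39,v1:57,v2:inf,v3:20,v4:0,v5:inf,v6:1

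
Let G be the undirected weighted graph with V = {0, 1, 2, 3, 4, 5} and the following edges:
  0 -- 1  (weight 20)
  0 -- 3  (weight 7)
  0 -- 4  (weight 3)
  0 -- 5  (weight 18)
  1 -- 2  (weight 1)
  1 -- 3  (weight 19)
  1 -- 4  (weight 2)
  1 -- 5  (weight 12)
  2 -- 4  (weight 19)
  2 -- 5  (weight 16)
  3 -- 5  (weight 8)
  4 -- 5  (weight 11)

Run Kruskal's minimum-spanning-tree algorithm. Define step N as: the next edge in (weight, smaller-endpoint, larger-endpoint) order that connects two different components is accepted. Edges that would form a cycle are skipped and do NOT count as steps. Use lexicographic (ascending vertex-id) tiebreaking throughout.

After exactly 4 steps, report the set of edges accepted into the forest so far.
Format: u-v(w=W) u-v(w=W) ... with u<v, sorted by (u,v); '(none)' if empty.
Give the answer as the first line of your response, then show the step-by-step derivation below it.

0-3(w=7) 0-4(w=3) 1-2(w=1) 1-4(w=2)

step 1: add edge 1-2 (w=1); MST = {1-2(w=1)}
step 2: add edge 1-4 (w=2); MST = {1-2(w=1) 1-4(w=2)}
step 3: add edge 0-4 (w=3); MST = {0-4(w=3) 1-2(w=1) 1-4(w=2)}
step 4: add edge 0-3 (w=7); MST = {0-3(w=7) 0-4(w=3) 1-2(w=1) 1-4(w=2)}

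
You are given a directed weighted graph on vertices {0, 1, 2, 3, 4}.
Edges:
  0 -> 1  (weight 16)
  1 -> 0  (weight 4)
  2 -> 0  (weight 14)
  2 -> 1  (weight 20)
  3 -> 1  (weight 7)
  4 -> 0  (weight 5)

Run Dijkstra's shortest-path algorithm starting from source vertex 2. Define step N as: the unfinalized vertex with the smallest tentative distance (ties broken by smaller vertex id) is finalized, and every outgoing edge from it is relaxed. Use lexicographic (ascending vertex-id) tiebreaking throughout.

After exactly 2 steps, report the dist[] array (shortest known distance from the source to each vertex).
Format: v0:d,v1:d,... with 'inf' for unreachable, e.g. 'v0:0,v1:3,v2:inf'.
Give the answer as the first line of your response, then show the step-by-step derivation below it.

v0:14,v1:20,v2:0,v3:inf,v4:inf

step 1: dist = v0:14,v1:20,v2:0,v3:inf,v4:inf
step 2: dist = v0:14,v1:20,v2:0,v3:inf,v4:inf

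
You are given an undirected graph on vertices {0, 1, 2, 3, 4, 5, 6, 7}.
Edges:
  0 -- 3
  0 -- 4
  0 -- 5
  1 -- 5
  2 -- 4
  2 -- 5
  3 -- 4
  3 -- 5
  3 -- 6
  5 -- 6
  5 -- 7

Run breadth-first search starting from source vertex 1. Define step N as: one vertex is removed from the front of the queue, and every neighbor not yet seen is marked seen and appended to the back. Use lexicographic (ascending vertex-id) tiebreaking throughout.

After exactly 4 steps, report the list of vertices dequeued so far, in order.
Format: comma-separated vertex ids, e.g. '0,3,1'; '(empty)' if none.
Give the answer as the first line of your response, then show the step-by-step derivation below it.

1,5,0,2

step 1: dequeue 1; queue=[5]; order=1
step 2: dequeue 5; queue=[0,2,3,6,7]; order=1,5
step 3: dequeue 0; queue=[2,3,6,7,4]; order=1,5,0
step 4: dequeue 2; queue=[3,6,7,4]; order=1,5,0,2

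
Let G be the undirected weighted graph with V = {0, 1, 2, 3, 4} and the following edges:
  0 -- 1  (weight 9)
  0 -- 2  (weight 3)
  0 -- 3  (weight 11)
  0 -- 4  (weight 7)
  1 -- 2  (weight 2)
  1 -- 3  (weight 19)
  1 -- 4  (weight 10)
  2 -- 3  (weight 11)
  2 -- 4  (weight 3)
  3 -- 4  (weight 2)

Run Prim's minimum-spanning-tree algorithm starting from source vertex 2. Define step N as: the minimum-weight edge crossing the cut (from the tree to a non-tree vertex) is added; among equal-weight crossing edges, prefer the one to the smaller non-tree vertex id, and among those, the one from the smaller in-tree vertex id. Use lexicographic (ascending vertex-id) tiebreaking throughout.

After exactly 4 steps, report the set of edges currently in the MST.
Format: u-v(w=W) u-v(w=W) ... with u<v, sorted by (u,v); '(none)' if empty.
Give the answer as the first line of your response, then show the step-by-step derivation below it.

0-2(w=3) 1-2(w=2) 2-4(w=3) 3-4(w=2)

step 1: add edge 1-2 (w=2); MST = {1-2(w=2)}
step 2: add edge 0-2 (w=3); MST = {0-2(w=3) 1-2(w=2)}
step 3: add edge 2-4 (w=3); MST = {0-2(w=3) 1-2(w=2) 2-4(w=3)}
step 4: add edge 3-4 (w=2); MST = {0-2(w=3) 1-2(w=2) 2-4(w=3) 3-4(w=2)}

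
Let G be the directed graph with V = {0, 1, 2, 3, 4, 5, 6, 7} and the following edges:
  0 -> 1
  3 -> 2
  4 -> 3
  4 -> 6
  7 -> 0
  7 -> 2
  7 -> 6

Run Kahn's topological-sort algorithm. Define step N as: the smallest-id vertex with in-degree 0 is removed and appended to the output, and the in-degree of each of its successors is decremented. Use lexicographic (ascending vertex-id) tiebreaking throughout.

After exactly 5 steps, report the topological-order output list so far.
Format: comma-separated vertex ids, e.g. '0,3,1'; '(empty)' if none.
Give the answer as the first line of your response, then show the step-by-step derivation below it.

4,3,5,7,0

step 1: output 4; order=[4]; indeg=(1,1,2,0,0,0,1,0)
step 2: output 3; order=[4,3]; indeg=(1,1,1,0,0,0,1,0)
step 3: output 5; order=[4,3,5]; indeg=(1,1,1,0,0,0,1,0)
step 4: output 7; order=[4,3,5,7]; indeg=(0,1,0,0,0,0,0,0)
step 5: output 0; order=[4,3,5,7,0]; indeg=(0,0,0,0,0,0,0,0)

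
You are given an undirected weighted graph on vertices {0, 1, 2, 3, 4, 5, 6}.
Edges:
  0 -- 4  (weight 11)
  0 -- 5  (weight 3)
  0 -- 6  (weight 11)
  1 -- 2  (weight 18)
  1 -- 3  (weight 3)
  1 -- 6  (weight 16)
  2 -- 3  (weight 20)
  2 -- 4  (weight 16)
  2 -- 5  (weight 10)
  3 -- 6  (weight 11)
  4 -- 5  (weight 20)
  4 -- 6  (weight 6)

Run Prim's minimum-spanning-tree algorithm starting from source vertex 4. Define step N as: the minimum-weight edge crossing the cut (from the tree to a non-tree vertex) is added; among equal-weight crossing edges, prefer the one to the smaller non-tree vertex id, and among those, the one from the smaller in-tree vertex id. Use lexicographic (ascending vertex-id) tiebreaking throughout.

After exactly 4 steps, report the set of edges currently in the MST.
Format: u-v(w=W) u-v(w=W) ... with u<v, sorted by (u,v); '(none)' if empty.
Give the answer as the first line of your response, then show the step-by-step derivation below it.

0-4(w=11) 0-5(w=3) 2-5(w=10) 4-6(w=6)

step 1: add edge 4-6 (w=6); MST = {4-6(w=6)}
step 2: add edge 0-4 (w=11); MST = {0-4(w=11) 4-6(w=6)}
step 3: add edge 0-5 (w=3); MST = {0-4(w=11) 0-5(w=3) 4-6(w=6)}
step 4: add edge 2-5 (w=10); MST = {0-4(w=11) 0-5(w=3) 2-5(w=10) 4-6(w=6)}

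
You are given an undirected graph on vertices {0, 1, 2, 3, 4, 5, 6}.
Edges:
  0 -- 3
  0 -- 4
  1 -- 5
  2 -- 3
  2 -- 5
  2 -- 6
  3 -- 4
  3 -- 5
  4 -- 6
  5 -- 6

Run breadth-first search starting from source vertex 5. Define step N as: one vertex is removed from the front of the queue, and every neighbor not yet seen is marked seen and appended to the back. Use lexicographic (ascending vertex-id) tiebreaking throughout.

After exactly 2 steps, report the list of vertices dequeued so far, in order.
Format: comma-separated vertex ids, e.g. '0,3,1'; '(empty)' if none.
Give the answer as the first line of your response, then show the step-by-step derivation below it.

5,1

step 1: dequeue 5; queue=[1,2,3,6]; order=5
step 2: dequeue 1; queue=[2,3,6]; order=5,1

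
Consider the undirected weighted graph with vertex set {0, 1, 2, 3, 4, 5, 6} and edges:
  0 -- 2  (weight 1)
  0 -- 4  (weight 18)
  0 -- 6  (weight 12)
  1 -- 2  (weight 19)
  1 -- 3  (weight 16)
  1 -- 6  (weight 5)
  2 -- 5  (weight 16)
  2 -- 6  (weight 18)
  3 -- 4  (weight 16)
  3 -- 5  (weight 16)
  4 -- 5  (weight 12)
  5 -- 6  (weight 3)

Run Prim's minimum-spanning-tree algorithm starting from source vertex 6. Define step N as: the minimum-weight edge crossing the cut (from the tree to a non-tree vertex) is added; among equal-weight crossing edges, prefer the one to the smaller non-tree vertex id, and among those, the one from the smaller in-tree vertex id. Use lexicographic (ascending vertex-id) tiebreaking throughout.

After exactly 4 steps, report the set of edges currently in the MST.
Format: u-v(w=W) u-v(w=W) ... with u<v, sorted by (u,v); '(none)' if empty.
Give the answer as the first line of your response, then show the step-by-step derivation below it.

0-2(w=1) 0-6(w=12) 1-6(w=5) 5-6(w=3)

step 1: add edge 5-6 (w=3); MST = {5-6(w=3)}
step 2: add edge 1-6 (w=5); MST = {1-6(w=5) 5-6(w=3)}
step 3: add edge 0-6 (w=12); MST = {0-6(w=12) 1-6(w=5) 5-6(w=3)}
step 4: add edge 0-2 (w=1); MST = {0-2(w=1) 0-6(w=12) 1-6(w=5) 5-6(w=3)}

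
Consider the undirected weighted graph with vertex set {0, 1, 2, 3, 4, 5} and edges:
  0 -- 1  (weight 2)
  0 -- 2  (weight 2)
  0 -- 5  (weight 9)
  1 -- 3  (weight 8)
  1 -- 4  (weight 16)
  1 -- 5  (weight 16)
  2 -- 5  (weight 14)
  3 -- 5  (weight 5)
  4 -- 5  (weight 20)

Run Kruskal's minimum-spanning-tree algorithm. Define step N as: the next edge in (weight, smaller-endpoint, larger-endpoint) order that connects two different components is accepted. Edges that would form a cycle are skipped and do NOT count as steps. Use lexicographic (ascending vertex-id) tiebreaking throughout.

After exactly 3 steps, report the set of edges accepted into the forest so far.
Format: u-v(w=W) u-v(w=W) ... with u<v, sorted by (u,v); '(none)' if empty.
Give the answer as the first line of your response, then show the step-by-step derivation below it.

0-1(w=2) 0-2(w=2) 3-5(w=5)

step 1: add edge 0-1 (w=2); MST = {0-1(w=2)}
step 2: add edge 0-2 (w=2); MST = {0-1(w=2) 0-2(w=2)}
step 3: add edge 3-5 (w=5); MST = {0-1(w=2) 0-2(w=2) 3-5(w=5)}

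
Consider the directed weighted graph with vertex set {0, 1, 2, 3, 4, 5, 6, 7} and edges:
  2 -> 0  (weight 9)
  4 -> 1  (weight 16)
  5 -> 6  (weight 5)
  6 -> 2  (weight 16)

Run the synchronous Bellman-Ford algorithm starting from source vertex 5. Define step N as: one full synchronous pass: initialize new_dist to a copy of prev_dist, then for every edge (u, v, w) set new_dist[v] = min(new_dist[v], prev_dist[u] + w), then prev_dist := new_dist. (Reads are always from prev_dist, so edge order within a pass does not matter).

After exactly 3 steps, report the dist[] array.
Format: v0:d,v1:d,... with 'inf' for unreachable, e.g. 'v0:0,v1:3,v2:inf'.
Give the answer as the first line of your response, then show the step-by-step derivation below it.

v0:30,v1:inf,v2:21,v3:inf,v4:inf,v5:0,v6:5,v7:inf

step 1: dist = v0:inf,v1:inf,v2:inf,v3:inf,v4:inf,v5:0,v6:5,v7:inf
step 2: dist = v0:inf,v1:inf,v2:21,v3:inf,v4:inf,v5:0,v6:5,v7:inf
step 3: dist = v0:30,v1:inf,v2:21,v3:inf,v4:inf,v5:0,v6:5,v7:inf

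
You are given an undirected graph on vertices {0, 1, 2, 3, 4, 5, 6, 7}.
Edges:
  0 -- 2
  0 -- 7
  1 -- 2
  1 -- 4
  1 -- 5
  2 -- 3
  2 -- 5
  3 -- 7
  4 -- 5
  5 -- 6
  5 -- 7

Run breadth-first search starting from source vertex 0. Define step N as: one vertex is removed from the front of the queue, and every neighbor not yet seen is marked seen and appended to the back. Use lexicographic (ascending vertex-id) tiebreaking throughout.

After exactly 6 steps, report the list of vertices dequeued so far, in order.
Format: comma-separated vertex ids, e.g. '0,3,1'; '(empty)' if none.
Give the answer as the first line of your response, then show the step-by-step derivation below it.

0,2,7,1,3,5

step 1: dequeue 0; queue=[2,7]; order=0
step 2: dequeue 2; queue=[7,1,3,5]; order=0,2
step 3: dequeue 7; queue=[1,3,5]; order=0,2,7
step 4: dequeue 1; queue=[3,5,4]; order=0,2,7,1
step 5: dequeue 3; queue=[5,4]; order=0,2,7,1,3
step 6: dequeue 5; queue=[4,6]; order=0,2,7,1,3,5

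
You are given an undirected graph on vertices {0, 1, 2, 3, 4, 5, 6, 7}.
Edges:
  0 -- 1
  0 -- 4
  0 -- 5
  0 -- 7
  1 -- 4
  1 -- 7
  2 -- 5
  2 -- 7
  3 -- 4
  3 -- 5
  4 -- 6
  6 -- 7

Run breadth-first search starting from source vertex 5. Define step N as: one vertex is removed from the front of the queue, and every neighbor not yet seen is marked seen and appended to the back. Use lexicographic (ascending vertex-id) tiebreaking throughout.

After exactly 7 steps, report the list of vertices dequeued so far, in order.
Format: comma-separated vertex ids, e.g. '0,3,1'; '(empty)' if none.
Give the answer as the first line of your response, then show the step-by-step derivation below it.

5,0,2,3,1,4,7

step 1: dequeue 5; queue=[0,2,3]; order=5
step 2: dequeue 0; queue=[2,3,1,4,7]; order=5,0
step 3: dequeue 2; queue=[3,1,4,7]; order=5,0,2
step 4: dequeue 3; queue=[1,4,7]; order=5,0,2,3
step 5: dequeue 1; queue=[4,7]; order=5,0,2,3,1
step 6: dequeue 4; queue=[7,6]; order=5,0,2,3,1,4
step 7: dequeue 7; queue=[6]; order=5,0,2,3,1,4,7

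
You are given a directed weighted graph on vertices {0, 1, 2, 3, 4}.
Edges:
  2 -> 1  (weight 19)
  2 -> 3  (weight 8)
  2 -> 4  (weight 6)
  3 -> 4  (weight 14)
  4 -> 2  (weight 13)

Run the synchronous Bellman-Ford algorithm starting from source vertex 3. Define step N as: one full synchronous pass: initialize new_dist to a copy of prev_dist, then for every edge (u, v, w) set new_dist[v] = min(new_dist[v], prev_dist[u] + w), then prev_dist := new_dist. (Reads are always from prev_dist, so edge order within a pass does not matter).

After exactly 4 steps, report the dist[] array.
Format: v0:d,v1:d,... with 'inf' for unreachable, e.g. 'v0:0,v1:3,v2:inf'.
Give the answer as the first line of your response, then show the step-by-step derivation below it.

v0:inf,v1:46,v2:27,v3:0,v4:14

step 1: dist = v0:inf,v1:inf,v2:inf,v3:0,v4:14
step 2: dist = v0:inf,v1:inf,v2:27,v3:0,v4:14
step 3: dist = v0:inf,v1:46,v2:27,v3:0,v4:14
step 4: dist = v0:inf,v1:46,v2:27,v3:0,v4:14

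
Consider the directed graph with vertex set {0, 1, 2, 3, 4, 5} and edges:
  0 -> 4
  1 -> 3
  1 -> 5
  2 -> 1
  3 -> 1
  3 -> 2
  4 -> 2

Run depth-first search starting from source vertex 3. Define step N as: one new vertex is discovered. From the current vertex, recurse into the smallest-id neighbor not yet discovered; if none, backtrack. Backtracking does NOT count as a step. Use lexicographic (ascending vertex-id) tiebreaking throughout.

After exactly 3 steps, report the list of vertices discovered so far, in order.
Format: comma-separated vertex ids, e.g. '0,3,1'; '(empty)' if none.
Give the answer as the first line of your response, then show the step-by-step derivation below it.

3,1,5

step 1: discover 3; path=3; order=3
step 2: discover 1; path=3>1; order=3,1
step 3: discover 5; path=3>1>5; order=3,1,5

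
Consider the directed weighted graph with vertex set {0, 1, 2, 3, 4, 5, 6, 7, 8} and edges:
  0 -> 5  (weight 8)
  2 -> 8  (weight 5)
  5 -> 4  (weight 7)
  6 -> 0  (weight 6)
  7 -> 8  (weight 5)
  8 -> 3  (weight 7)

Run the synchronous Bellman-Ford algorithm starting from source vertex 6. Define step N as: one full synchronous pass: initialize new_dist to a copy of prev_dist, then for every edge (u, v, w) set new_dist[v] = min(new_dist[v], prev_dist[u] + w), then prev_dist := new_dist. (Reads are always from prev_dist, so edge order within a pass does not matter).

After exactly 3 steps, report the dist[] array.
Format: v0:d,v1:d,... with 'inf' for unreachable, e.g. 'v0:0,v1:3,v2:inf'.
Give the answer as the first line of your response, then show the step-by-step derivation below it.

v0:6,v1:inf,v2:inf,v3:inf,v4:21,v5:14,v6:0,v7:inf,v8:inf

step 1: dist = v0:6,v1:inf,v2:inf,v3:inf,v4:inf,v5:inf,v6:0,v7:inf,v8:inf
step 2: dist = v0:6,v1:inf,v2:inf,v3:inf,v4:inf,v5:14,v6:0,v7:inf,v8:inf
step 3: dist = v0:6,v1:inf,v2:inf,v3:inf,v4:21,v5:14,v6:0,v7:inf,v8:inf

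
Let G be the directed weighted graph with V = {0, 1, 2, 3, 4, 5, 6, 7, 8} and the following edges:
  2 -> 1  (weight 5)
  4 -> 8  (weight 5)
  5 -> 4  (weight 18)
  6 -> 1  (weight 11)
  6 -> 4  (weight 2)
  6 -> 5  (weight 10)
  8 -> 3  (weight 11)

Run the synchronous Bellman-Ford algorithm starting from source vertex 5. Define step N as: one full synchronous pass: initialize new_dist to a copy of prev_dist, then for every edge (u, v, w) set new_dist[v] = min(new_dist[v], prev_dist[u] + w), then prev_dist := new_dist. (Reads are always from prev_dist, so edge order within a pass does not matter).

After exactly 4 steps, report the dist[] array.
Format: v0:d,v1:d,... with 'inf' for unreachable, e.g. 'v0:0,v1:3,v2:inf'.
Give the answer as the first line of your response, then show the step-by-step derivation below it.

v0:inf,v1:inf,v2:inf,v3:34,v4:18,v5:0,v6:inf,v7:inf,v8:23

step 1: dist = v0:inf,v1:inf,v2:inf,v3:inf,v4:18,v5:0,v6:inf,v7:inf,v8:inf
step 2: dist = v0:inf,v1:inf,v2:inf,v3:inf,v4:18,v5:0,v6:inf,v7:inf,v8:23
step 3: dist = v0:inf,v1:inf,v2:inf,v3:34,v4:18,v5:0,v6:inf,v7:inf,v8:23
step 4: dist = v0:inf,v1:inf,v2:inf,v3:34,v4:18,v5:0,v6:inf,v7:inf,v8:23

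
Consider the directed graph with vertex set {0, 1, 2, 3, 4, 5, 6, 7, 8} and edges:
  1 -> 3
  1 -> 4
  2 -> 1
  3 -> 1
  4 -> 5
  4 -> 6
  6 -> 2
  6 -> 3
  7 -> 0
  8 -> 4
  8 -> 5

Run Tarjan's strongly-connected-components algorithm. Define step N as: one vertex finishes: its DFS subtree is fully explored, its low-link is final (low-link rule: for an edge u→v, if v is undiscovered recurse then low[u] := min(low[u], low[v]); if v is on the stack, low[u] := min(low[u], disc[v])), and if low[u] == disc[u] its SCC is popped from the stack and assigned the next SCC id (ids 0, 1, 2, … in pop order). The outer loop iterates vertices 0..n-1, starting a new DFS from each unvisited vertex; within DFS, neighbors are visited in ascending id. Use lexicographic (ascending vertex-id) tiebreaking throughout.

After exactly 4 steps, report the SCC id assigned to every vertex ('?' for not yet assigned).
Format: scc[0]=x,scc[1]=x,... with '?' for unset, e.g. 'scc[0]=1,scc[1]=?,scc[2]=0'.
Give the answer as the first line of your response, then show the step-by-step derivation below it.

scc[0]=0,scc[1]=?,scc[2]=?,scc[3]=?,scc[4]=?,scc[5]=1,scc[6]=?,scc[7]=?,scc[8]=?

step 1: low=(low[0]=0,low[1]=?,low[2]=?,low[3]=?,low[4]=?,low[5]=?,low[6]=?,low[7]=?,low[8]=?); scc=(scc[0]=0,scc[1]=?,scc[2]=?,scc[3]=?,scc[4]=?,scc[5]=?,scc[6]=?,scc[7]=?,scc[8]=?)
step 2: low=(low[0]=0,low[1]=1,low[2]=?,low[3]=1,low[4]=?,low[5]=?,low[6]=?,low[7]=?,low[8]=?); scc=(scc[0]=0,scc[1]=?,scc[2]=?,scc[3]=?,scc[4]=?,scc[5]=?,scc[6]=?,scc[7]=?,scc[8]=?)
step 3: low=(low[0]=0,low[1]=1,low[2]=?,low[3]=1,low[4]=3,low[5]=4,low[6]=?,low[7]=?,low[8]=?); scc=(scc[0]=0,scc[1]=?,scc[2]=?,scc[3]=?,scc[4]=?,scc[5]=1,scc[6]=?,scc[7]=?,scc[8]=?)
step 4: low=(low[0]=0,low[1]=1,low[2]=1,low[3]=1,low[4]=3,low[5]=4,low[6]=5,low[7]=?,low[8]=?); scc=(scc[0]=0,scc[1]=?,scc[2]=?,scc[3]=?,scc[4]=?,scc[5]=1,scc[6]=?,scc[7]=?,scc[8]=?)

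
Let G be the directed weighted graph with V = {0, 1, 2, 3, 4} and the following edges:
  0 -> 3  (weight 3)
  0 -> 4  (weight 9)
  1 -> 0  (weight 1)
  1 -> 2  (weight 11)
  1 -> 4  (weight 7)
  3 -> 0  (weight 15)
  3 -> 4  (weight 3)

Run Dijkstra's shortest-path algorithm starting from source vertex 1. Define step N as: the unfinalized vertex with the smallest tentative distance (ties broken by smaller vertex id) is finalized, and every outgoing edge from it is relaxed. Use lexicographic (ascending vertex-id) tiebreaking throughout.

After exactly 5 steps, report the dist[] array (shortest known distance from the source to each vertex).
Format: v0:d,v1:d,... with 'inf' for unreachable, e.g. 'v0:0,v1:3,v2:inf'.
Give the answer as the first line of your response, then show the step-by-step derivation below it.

v0:1,v1:0,v2:11,v3:4,v4:7

step 1: dist = v0:1,v1:0,v2:11,v3:inf,v4:7
step 2: dist = v0:1,v1:0,v2:11,v3:4,v4:7
step 3: dist = v0:1,v1:0,v2:11,v3:4,v4:7
step 4: dist = v0:1,v1:0,v2:11,v3:4,v4:7
step 5: dist = v0:1,v1:0,v2:11,v3:4,v4:7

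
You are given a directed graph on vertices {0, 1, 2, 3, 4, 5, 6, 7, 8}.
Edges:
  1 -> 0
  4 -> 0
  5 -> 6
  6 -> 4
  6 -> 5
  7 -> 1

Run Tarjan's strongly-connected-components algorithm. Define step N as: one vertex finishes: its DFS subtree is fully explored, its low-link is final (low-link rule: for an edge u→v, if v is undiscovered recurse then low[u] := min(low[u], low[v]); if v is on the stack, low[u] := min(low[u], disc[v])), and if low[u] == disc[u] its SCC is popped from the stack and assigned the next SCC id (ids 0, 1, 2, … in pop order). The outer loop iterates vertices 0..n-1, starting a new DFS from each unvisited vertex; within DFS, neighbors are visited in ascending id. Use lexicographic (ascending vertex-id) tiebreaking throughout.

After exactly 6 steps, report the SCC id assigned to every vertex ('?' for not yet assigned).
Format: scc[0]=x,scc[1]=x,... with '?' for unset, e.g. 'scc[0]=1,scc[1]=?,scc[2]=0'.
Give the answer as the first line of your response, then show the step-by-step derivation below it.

scc[0]=0,scc[1]=1,scc[2]=2,scc[3]=3,scc[4]=4,scc[5]=?,scc[6]=?,scc[7]=?,scc[8]=?

step 1: low=(low[0]=0,low[1]=?,low[2]=?,low[3]=?,low[4]=?,low[5]=?,low[6]=?,low[7]=?,low[8]=?); scc=(scc[0]=0,scc[1]=?,scc[2]=?,scc[3]=?,scc[4]=?,scc[5]=?,scc[6]=?,scc[7]=?,scc[8]=?)
step 2: low=(low[0]=0,low[1]=1,low[2]=?,low[3]=?,low[4]=?,low[5]=?,low[6]=?,low[7]=?,low[8]=?); scc=(scc[0]=0,scc[1]=1,scc[2]=?,scc[3]=?,scc[4]=?,scc[5]=?,scc[6]=?,scc[7]=?,scc[8]=?)
step 3: low=(low[0]=0,low[1]=1,low[2]=2,low[3]=?,low[4]=?,low[5]=?,low[6]=?,low[7]=?,low[8]=?); scc=(scc[0]=0,scc[1]=1,scc[2]=2,scc[3]=?,scc[4]=?,scc[5]=?,scc[6]=?,scc[7]=?,scc[8]=?)
step 4: low=(low[0]=0,low[1]=1,low[2]=2,low[3]=3,low[4]=?,low[5]=?,low[6]=?,low[7]=?,low[8]=?); scc=(scc[0]=0,scc[1]=1,scc[2]=2,scc[3]=3,scc[4]=?,scc[5]=?,scc[6]=?,scc[7]=?,scc[8]=?)
step 5: low=(low[0]=0,low[1]=1,low[2]=2,low[3]=3,low[4]=4,low[5]=?,low[6]=?,low[7]=?,low[8]=?); scc=(scc[0]=0,scc[1]=1,scc[2]=2,scc[3]=3,scc[4]=4,scc[5]=?,scc[6]=?,scc[7]=?,scc[8]=?)
step 6: low=(low[0]=0,low[1]=1,low[2]=2,low[3]=3,low[4]=4,low[5]=5,low[6]=5,low[7]=?,low[8]=?); scc=(scc[0]=0,scc[1]=1,scc[2]=2,scc[3]=3,scc[4]=4,scc[5]=?,scc[6]=?,scc[7]=?,scc[8]=?)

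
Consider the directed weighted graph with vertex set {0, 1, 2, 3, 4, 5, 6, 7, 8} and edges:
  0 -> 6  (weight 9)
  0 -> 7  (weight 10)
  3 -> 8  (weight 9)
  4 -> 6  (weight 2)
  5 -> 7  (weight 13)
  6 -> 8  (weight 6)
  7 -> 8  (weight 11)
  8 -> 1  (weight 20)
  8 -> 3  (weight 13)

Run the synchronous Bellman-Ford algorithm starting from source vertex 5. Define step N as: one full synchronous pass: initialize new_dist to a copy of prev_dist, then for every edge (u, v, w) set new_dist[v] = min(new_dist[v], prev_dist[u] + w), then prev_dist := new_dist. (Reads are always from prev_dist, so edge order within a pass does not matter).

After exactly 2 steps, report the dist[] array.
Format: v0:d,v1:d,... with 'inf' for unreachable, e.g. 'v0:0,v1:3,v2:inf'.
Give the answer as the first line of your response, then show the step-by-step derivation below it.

v0:inf,v1:inf,v2:inf,v3:inf,v4:inf,v5:0,v6:inf,v7:13,v8:24

step 1: dist = v0:inf,v1:inf,v2:inf,v3:inf,v4:inf,v5:0,v6:inf,v7:13,v8:inf
step 2: dist = v0:inf,v1:inf,v2:inf,v3:inf,v4:inf,v5:0,v6:inf,v7:13,v8:24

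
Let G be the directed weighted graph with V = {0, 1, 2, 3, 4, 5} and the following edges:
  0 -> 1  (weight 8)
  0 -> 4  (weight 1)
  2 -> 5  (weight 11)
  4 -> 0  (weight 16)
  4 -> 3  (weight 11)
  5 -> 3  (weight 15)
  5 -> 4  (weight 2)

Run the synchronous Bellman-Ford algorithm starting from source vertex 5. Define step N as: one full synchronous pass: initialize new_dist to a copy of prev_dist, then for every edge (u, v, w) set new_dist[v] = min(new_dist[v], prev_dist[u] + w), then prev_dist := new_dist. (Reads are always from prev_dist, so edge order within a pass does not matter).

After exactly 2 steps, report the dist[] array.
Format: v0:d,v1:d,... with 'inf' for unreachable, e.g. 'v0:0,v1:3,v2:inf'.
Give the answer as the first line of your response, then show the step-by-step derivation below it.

v0:18,v1:inf,v2:inf,v3:13,v4:2,v5:0

step 1: dist = v0:inf,v1:inf,v2:inf,v3:15,v4:2,v5:0
step 2: dist = v0:18,v1:inf,v2:inf,v3:13,v4:2,v5:0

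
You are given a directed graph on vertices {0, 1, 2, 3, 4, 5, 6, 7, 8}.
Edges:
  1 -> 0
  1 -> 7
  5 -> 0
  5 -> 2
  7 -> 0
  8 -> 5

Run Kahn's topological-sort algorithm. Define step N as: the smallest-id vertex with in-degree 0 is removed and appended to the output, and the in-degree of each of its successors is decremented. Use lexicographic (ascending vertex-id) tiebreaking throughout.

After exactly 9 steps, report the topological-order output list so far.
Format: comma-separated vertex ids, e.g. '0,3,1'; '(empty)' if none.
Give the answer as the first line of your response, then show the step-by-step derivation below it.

1,3,4,6,7,8,5,0,2

step 1: output 1; order=[1]; indeg=(2,0,1,0,0,1,0,0,0)
step 2: output 3; order=[1,3]; indeg=(2,0,1,0,0,1,0,0,0)
step 3: output 4; order=[1,3,4]; indeg=(2,0,1,0,0,1,0,0,0)
step 4: output 6; order=[1,3,4,6]; indeg=(2,0,1,0,0,1,0,0,0)
step 5: output 7; order=[1,3,4,6,7]; indeg=(1,0,1,0,0,1,0,0,0)
step 6: output 8; order=[1,3,4,6,7,8]; indeg=(1,0,1,0,0,0,0,0,0)
step 7: output 5; order=[1,3,4,6,7,8,5]; indeg=(0,0,0,0,0,0,0,0,0)
step 8: output 0; order=[1,3,4,6,7,8,5,0]; indeg=(0,0,0,0,0,0,0,0,0)
step 9: output 2; order=[1,3,4,6,7,8,5,0,2]; indeg=(0,0,0,0,0,0,0,0,0)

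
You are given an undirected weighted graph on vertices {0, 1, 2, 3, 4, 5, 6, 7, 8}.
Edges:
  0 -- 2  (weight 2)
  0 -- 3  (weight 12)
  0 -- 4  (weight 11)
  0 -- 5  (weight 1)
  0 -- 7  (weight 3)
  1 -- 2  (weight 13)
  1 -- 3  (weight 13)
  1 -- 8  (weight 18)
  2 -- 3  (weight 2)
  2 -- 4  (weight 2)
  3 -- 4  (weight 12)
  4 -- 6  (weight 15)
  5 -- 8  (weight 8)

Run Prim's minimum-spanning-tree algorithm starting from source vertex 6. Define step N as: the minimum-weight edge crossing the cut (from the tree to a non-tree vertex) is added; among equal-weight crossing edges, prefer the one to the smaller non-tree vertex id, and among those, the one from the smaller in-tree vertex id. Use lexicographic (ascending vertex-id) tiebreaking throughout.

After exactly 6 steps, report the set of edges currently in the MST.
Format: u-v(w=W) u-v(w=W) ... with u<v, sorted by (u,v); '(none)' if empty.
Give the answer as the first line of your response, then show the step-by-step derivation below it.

0-2(w=2) 0-5(w=1) 0-7(w=3) 2-3(w=2) 2-4(w=2) 4-6(w=15)

step 1: add edge 4-6 (w=15); MST = {4-6(w=15)}
step 2: add edge 2-4 (w=2); MST = {2-4(w=2) 4-6(w=15)}
step 3: add edge 0-2 (w=2); MST = {0-2(w=2) 2-4(w=2) 4-6(w=15)}
step 4: add edge 0-5 (w=1); MST = {0-2(w=2) 0-5(w=1) 2-4(w=2) 4-6(w=15)}
step 5: add edge 2-3 (w=2); MST = {0-2(w=2) 0-5(w=1) 2-3(w=2) 2-4(w=2) 4-6(w=15)}
step 6: add edge 0-7 (w=3); MST = {0-2(w=2) 0-5(w=1) 0-7(w=3) 2-3(w=2) 2-4(w=2) 4-6(w=15)}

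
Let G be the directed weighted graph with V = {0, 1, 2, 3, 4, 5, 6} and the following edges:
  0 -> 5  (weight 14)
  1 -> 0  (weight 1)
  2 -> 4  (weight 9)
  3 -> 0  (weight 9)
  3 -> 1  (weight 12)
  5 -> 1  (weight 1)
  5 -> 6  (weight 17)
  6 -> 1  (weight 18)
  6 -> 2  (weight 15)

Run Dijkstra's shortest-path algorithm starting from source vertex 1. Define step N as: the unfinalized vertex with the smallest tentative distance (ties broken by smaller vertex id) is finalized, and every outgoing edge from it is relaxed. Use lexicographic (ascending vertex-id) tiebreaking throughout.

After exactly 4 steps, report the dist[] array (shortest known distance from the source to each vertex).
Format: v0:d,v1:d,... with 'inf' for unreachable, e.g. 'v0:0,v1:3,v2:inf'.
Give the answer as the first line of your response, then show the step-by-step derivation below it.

v0:1,v1:0,v2:47,v3:inf,v4:inf,v5:15,v6:32

step 1: dist = v0:1,v1:0,v2:inf,v3:inf,v4:inf,v5:inf,v6:inf
step 2: dist = v0:1,v1:0,v2:inf,v3:inf,v4:inf,v5:15,v6:inf
step 3: dist = v0:1,v1:0,v2:inf,v3:inf,v4:inf,v5:15,v6:32
step 4: dist = v0:1,v1:0,v2:47,v3:inf,v4:inf,v5:15,v6:32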